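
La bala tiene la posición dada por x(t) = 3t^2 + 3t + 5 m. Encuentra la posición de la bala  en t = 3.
Usando x(t) = 3·t^2 + 3·t + 5 y sustituyendo t = 3, encontramos x = 41.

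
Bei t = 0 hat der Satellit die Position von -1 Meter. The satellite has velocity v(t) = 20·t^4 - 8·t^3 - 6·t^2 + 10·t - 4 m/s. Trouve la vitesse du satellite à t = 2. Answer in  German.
Wir haben die Geschwindigkeit v(t) = 20·t^4 - 8·t^3 - 6·t^2 + 10·t - 4. Durch Einsetzen von t = 2: v(2) = 248.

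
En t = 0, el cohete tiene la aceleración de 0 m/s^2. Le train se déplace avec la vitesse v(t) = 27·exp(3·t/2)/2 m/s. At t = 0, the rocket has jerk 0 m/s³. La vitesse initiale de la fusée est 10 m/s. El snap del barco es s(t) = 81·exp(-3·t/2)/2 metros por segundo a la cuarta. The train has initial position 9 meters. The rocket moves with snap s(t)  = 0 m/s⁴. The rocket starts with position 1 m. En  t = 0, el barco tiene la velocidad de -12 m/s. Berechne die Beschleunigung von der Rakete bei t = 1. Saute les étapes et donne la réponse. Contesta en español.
En t = 1, a = 0.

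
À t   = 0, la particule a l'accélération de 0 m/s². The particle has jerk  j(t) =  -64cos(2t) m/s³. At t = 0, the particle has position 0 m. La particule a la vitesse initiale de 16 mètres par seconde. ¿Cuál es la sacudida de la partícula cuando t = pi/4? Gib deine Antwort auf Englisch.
We have jerk j(t) = -64·cos(2·t). Substituting t = pi/4: j(pi/4) = 0.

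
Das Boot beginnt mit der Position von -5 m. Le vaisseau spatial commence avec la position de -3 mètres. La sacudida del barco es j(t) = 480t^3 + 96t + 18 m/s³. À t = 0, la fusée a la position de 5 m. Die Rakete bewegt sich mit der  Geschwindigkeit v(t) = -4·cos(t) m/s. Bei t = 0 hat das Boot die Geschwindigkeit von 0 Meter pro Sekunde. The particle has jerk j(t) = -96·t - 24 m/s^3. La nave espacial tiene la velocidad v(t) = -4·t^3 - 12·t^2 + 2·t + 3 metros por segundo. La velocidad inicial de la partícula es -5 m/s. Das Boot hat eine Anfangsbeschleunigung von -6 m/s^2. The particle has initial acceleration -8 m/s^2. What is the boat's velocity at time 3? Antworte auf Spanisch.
Para resolver esto, necesitamos tomar 2 integrales de nuestra ecuación de la sacudida j(t) = 480·t^3 + 96·t + 18. La integral de la sacudida, con a(0) = -6, da la aceleración: a(t) = 120·t^4 + 48·t^2 + 18·t - 6. La antiderivada de la aceleración, con v(0) = 0, da la velocidad: v(t) = t·(24·t^4 + 16·t^2 + 9·t - 6). Usando v(t) = t·(24·t^4 + 16·t^2 + 9·t - 6) y sustituyendo t = 3, encontramos v = 6327.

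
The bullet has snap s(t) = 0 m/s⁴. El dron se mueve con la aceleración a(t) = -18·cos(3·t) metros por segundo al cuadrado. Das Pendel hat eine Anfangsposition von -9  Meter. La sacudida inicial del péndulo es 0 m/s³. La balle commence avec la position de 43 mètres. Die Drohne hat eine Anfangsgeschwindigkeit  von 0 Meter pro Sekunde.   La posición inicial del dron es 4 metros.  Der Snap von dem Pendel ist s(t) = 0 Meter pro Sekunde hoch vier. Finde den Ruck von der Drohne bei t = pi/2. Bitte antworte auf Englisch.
We must differentiate our acceleration equation a(t) = -18·cos(3·t) 1 time. Taking d/dt of a(t), we find j(t) = 54·sin(3·t). Using j(t) = 54·sin(3·t) and substituting t = pi/2, we find j = -54.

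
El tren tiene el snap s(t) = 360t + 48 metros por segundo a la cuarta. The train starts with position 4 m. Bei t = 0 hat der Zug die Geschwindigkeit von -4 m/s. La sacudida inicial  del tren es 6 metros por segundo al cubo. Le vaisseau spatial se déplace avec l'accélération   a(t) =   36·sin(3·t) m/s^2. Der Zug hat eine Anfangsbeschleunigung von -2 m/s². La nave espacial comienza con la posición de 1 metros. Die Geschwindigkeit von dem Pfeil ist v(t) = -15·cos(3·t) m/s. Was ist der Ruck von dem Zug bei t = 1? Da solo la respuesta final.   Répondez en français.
La réponse est 234.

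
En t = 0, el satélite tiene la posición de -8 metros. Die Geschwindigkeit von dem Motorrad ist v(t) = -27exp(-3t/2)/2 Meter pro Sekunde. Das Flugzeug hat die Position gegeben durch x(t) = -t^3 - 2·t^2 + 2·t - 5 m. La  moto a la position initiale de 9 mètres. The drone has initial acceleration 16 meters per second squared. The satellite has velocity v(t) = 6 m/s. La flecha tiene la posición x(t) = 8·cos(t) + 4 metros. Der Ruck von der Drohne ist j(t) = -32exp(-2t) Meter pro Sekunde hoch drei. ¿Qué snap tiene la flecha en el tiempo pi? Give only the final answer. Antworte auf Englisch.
s(pi) = -8.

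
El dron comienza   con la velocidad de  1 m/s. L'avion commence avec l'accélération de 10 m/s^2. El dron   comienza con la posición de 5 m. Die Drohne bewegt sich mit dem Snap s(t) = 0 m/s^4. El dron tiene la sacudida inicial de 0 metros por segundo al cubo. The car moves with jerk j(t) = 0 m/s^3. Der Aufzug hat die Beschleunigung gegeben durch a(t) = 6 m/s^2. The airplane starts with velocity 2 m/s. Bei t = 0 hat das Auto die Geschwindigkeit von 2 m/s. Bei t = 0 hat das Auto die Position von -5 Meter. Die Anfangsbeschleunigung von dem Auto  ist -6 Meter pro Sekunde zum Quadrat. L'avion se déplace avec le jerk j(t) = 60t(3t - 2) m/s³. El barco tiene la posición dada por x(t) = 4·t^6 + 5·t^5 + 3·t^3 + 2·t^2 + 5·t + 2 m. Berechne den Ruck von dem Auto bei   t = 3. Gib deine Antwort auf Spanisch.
De la ecuación de la sacudida j(t) = 0, sustituimos t = 3 para obtener j = 0.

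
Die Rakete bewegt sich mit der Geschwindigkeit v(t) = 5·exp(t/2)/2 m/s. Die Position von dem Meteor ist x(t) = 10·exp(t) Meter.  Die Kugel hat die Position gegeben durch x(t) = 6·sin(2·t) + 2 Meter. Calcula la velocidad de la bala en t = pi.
Partiendo de la posición x(t) = 6·sin(2·t) + 2, tomamos 1 derivada. La derivada de la posición da la velocidad: v(t) = 12·cos(2·t). De la ecuación de la velocidad v(t) = 12·cos(2·t), sustituimos t = pi para obtener v = 12.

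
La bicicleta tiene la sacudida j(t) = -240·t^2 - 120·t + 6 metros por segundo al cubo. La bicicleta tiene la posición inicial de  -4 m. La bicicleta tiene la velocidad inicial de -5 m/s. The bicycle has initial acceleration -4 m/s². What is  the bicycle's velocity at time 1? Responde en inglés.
Starting from jerk j(t) = -240·t^2 - 120·t + 6, we take 2 antiderivatives. The integral of jerk is acceleration. Using a(0) = -4, we get a(t) = -80·t^3 - 60·t^2 + 6·t - 4. The antiderivative of acceleration is velocity. Using v(0) = -5, we get v(t) = -20·t^4 - 20·t^3 + 3·t^2 - 4·t - 5. From the given velocity equation v(t) = -20·t^4 - 20·t^3 + 3·t^2 - 4·t - 5, we substitute t = 1 to get v = -46.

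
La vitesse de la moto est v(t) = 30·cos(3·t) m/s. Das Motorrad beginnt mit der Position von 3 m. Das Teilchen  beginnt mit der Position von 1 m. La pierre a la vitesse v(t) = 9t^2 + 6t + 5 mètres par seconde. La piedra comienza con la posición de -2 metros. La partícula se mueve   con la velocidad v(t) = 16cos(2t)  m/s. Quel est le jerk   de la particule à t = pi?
En partant de la vitesse v(t) = 16·cos(2·t), nous prenons 2 dérivées. En prenant d/dt de v(t), nous trouvons a(t) = -32·sin(2·t). En prenant d/dt de a(t), nous trouvons j(t) = -64·cos(2·t). En utilisant j(t) = -64·cos(2·t) et en substituant t = pi, nous trouvons j = -64.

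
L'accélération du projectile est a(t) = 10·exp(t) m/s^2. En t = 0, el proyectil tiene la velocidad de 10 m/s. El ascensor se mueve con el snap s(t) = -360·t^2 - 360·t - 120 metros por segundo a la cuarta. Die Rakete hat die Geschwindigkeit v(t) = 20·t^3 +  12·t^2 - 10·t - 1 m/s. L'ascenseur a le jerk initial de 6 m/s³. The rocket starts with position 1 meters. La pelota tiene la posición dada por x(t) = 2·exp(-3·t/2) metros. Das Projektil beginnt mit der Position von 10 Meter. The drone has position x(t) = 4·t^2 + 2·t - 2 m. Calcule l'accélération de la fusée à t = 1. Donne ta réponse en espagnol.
Partiendo de la velocidad v(t) = 20·t^3 + 12·t^2 - 10·t - 1, tomamos 1 derivada. La derivada de la velocidad da la aceleración: a(t) = 60·t^2 + 24·t - 10. Usando a(t) = 60·t^2 + 24·t - 10 y sustituyendo t = 1, encontramos a = 74.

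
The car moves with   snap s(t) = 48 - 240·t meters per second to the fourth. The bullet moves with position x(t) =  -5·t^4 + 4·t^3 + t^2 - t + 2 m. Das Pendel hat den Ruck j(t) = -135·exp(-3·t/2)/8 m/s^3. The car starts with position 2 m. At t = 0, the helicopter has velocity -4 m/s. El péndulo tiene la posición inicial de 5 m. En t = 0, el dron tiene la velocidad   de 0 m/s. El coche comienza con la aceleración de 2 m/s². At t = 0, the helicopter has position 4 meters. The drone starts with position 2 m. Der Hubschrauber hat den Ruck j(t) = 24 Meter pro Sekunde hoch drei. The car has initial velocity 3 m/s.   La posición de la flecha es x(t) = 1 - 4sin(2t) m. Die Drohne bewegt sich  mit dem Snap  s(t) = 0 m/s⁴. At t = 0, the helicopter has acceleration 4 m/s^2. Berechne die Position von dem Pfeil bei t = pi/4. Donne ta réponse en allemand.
Wir haben die Position x(t) = 1 - 4·sin(2·t). Durch Einsetzen von t = pi/4: x(pi/4) = -3.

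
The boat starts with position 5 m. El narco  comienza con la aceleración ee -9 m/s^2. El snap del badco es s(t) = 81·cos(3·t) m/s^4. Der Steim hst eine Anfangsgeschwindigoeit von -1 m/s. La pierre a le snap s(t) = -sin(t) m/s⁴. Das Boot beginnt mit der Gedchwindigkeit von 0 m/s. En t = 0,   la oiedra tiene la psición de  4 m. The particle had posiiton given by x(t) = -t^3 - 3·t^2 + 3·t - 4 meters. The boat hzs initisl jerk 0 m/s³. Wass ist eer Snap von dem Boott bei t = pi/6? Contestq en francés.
De l'équation du snap s(t) = 81·cos(3·t), nous substituons t = pi/6 pour obtenir s = 0.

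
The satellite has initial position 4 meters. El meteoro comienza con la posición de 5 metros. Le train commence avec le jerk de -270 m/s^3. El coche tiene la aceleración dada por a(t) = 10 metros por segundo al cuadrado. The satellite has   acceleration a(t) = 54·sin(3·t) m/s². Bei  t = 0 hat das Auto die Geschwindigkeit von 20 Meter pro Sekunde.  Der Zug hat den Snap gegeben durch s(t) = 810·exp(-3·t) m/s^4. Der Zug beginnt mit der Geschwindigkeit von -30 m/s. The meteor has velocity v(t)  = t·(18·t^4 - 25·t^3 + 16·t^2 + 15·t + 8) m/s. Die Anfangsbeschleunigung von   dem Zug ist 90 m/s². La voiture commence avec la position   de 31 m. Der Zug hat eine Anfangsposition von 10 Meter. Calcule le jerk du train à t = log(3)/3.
Nous devons trouver l'intégrale de notre équation du snap s(t) = 810·exp(-3·t) 1 fois. En prenant ∫s(t)dt et en appliquant j(0) = -270, nous trouvons j(t) = -270·exp(-3·t). En utilisant j(t) = -270·exp(-3·t) et en substituant t = log(3)/3, nous trouvons j = -90.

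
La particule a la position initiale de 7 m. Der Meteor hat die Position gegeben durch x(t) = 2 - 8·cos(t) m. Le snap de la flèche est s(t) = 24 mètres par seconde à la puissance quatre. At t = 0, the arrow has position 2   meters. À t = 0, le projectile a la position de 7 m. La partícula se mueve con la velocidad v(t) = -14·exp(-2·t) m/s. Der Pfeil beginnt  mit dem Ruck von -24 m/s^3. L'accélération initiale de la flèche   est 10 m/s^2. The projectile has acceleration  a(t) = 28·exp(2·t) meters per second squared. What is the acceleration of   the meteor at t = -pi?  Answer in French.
Pour résoudre ceci, nous devons prendre 2 dérivées de notre équation de la position x(t) = 2 - 8·cos(t). La dérivée de la position donne la vitesse: v(t) = 8·sin(t). En prenant d/dt de v(t), nous trouvons a(t) = 8·cos(t). Nous avons l'accélération a(t) = 8·cos(t). En substituant t = -pi: a(-pi) = -8.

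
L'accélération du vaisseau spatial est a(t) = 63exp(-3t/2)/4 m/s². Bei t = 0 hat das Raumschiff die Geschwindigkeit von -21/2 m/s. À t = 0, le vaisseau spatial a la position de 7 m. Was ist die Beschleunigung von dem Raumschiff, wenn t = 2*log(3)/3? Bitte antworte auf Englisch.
We have acceleration a(t) = 63·exp(-3·t/2)/4. Substituting t = 2*log(3)/3: a(2*log(3)/3) = 21/4.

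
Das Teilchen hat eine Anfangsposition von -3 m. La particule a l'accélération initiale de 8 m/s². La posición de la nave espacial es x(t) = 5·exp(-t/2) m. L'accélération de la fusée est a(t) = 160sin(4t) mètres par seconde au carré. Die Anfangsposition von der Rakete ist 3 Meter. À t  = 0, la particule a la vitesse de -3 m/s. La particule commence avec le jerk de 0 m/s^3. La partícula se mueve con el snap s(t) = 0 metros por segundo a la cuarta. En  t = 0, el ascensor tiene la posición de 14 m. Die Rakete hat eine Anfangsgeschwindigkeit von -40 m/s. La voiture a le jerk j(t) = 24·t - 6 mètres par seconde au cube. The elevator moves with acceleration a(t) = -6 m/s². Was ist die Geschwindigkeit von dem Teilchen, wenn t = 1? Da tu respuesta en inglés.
To find the answer, we compute 3 antiderivatives of s(t) = 0. Taking ∫s(t)dt and applying j(0) = 0, we find j(t) = 0. Integrating jerk and using the initial condition a(0) = 8, we get a(t) = 8. The integral of acceleration is velocity. Using v(0) = -3, we get v(t) = 8·t - 3. We have velocity v(t) = 8·t - 3. Substituting t = 1: v(1) = 5.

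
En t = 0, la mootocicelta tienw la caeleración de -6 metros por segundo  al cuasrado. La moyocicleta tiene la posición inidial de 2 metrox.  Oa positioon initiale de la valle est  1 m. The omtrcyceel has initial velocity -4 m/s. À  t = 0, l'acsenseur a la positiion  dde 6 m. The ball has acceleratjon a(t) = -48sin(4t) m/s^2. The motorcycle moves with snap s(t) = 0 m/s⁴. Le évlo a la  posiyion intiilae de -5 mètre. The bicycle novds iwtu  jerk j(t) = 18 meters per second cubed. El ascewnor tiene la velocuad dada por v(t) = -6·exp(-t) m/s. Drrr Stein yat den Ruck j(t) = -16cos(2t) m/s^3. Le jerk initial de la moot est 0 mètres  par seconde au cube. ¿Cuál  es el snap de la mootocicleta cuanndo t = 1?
Tenemos el snap s(t) = 0. Sustituyendo t = 1: s(1) = 0.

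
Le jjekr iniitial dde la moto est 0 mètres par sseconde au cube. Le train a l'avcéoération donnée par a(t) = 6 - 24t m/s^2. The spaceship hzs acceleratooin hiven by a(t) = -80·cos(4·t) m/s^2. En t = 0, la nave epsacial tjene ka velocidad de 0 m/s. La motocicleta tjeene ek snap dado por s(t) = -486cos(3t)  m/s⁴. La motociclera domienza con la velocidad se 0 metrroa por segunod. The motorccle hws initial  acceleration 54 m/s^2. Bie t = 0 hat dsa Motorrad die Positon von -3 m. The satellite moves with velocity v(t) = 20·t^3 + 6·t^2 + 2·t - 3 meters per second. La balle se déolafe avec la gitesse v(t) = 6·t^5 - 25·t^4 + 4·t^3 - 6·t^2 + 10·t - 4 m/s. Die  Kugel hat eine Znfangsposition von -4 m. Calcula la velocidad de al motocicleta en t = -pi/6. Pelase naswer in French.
Nous devons trouver l'intégrale de notre équation du snap s(t) = -486·cos(3·t) 3 fois. La primitive du snap, avec j(0) = 0, donne le jerk: j(t) = -162·sin(3·t). En intégrant le jerk et en utilisant la condition initiale a(0) = 54, nous obtenons a(t) = 54·cos(3·t). La primitive de l'accélération, avec v(0) = 0, donne la vitesse: v(t) = 18·sin(3·t). Nous avons la vitesse v(t) = 18·sin(3·t). En substituant t = -pi/6: v(-pi/6) = -18.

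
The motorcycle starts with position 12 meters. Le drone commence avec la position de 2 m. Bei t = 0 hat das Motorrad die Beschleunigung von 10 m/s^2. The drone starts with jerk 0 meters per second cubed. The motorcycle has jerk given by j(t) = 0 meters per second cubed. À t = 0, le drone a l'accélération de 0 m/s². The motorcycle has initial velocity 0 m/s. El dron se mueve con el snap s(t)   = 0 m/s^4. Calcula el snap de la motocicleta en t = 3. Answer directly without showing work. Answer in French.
s(3) = 0.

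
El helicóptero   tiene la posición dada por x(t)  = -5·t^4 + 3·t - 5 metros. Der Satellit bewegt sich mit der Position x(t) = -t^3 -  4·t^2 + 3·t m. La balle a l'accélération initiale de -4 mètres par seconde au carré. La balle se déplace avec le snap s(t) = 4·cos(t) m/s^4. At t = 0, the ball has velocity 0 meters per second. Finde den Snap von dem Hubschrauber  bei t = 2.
Wir müssen unsere Gleichung für die Position x(t) = -5·t^4 + 3·t - 5 4-mal ableiten. Die Ableitung von der Position ergibt die Geschwindigkeit: v(t) = 3 - 20·t^3. Die Ableitung von der Geschwindigkeit ergibt die Beschleunigung: a(t) = -60·t^2. Durch Ableiten von der Beschleunigung erhalten wir den Ruck: j(t) = -120·t. Mit d/dt von j(t) finden wir s(t) = -120. Wir haben den Snap s(t) = -120. Durch Einsetzen von t = 2: s(2) = -120.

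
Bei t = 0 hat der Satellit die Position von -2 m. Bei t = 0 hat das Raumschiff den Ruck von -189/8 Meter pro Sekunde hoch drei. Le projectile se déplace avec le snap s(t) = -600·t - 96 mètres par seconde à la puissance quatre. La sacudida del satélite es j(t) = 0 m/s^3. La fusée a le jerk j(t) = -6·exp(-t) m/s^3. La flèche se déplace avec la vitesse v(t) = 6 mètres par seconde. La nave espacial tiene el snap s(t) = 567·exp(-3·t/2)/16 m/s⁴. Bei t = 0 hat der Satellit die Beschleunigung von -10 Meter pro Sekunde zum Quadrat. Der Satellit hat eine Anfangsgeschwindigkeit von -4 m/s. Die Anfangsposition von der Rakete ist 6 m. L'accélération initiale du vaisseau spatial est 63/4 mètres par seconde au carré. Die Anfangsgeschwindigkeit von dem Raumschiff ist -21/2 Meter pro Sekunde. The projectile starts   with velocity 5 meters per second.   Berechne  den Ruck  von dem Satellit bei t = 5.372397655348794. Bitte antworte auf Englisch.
We have jerk j(t) = 0. Substituting t = 5.372397655348794: j(5.372397655348794) = 0.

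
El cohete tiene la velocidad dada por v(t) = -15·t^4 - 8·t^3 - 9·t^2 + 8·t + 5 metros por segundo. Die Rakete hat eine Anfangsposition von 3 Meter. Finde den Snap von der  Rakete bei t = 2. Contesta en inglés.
To solve this, we need to take 3 derivatives of our velocity equation v(t) = -15·t^4 - 8·t^3 - 9·t^2 + 8·t + 5. Taking d/dt of v(t), we find a(t) = -60·t^3 - 24·t^2 - 18·t + 8. Differentiating acceleration, we get jerk: j(t) = -180·t^2 - 48·t - 18. Taking d/dt of j(t), we find s(t) = -360·t - 48. We have snap s(t) = -360·t - 48. Substituting t = 2: s(2) = -768.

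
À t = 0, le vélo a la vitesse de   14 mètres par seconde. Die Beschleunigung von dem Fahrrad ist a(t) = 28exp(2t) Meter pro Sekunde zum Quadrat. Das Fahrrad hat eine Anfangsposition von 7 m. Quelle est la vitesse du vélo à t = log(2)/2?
Nous devons trouver la primitive de notre équation de l'accélération a(t) = 28·exp(2·t) 1 fois. L'intégrale de l'accélération, avec v(0) = 14, donne la vitesse: v(t) = 14·exp(2·t). De l'équation de la vitesse v(t) = 14·exp(2·t), nous substituons t = log(2)/2 pour obtenir v = 28.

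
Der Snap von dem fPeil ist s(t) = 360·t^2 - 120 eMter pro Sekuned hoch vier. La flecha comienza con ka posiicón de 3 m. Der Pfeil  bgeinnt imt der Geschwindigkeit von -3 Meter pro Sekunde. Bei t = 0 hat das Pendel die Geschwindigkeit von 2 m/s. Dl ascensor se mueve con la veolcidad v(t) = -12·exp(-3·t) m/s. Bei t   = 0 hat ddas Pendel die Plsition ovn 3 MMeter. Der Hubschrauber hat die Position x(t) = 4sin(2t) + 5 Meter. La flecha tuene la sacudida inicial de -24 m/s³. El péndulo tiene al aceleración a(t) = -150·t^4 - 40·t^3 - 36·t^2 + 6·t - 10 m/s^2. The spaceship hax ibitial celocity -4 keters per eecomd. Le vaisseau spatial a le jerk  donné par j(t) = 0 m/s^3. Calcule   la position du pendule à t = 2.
Nous devons intégrer notre équation de l'accélération a(t) = -150·t^4 - 40·t^3 - 36·t^2 + 6·t - 10 2 fois. La primitive de l'accélération, avec v(0) = 2, donne la vitesse: v(t) = -30·t^5 - 10·t^4 - 12·t^3 + 3·t^2 - 10·t + 2. En prenant ∫v(t)dt et en appliquant x(0) = 3, nous trouvons x(t) = -5·t^6 - 2·t^5 - 3·t^4 + t^3 - 5·t^2 + 2·t + 3. De l'équation de la position x(t) = -5·t^6 - 2·t^5 - 3·t^4 + t^3 - 5·t^2 + 2·t + 3, nous substituons t = 2 pour obtenir x = -437.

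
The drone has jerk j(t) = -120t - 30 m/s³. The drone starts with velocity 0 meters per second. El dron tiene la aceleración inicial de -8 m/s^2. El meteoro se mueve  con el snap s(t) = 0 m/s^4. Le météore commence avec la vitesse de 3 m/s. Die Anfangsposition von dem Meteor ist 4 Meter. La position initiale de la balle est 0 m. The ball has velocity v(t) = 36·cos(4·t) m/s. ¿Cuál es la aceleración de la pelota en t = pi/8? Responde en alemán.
Um dies zu lösen, müssen wir 1 Ableitung unserer Gleichung für die Geschwindigkeit v(t) = 36·cos(4·t) nehmen. Mit d/dt von v(t) finden wir a(t) = -144·sin(4·t). Aus der Gleichung für die Beschleunigung a(t) = -144·sin(4·t), setzen wir t = pi/8 ein und erhalten a = -144.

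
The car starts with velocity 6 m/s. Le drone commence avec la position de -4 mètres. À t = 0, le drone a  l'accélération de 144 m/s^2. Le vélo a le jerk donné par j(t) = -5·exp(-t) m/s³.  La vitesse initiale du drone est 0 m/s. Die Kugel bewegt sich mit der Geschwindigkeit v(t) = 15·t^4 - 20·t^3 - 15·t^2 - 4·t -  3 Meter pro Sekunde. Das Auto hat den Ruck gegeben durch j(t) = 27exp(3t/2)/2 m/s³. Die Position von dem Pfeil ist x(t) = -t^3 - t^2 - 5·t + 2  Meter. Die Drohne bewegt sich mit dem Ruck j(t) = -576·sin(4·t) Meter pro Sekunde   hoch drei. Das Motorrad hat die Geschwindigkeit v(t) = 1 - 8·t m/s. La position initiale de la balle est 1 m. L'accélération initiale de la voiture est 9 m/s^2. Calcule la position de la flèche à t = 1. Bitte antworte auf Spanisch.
De la ecuación de la posición x(t) = -t^3 - t^2 - 5·t + 2, sustituimos t = 1 para obtener x = -5.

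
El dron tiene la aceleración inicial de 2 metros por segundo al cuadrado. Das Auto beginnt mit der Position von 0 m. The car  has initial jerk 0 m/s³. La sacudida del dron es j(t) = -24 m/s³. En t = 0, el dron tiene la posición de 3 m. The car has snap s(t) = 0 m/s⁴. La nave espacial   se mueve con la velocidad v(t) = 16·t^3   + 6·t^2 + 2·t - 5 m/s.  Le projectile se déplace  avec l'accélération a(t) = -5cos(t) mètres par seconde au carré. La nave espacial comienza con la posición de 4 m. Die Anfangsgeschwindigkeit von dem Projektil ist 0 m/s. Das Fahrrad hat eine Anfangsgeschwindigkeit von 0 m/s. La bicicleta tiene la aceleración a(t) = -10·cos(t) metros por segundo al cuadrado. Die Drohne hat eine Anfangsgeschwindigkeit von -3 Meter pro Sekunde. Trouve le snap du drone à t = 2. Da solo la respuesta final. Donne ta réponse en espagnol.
En t = 2, s = 0.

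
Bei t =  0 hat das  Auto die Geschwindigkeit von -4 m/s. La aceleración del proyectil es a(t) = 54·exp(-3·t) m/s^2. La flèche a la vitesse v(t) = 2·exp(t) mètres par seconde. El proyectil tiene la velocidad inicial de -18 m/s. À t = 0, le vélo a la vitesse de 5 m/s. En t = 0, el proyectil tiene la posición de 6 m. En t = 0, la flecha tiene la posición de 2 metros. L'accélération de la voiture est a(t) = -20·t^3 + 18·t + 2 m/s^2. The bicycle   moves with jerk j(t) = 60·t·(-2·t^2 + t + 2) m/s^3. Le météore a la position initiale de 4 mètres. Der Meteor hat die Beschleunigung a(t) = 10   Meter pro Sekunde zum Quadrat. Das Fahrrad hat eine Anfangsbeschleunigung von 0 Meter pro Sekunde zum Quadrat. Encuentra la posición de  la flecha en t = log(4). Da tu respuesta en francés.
Pour résoudre ceci, nous devons prendre 1 intégrale de notre équation de la vitesse v(t) = 2·exp(t). En prenant ∫v(t)dt et en appliquant x(0) = 2, nous trouvons x(t) = 2·exp(t). En utilisant x(t) = 2·exp(t) et en substituant t = log(4), nous trouvons x = 8.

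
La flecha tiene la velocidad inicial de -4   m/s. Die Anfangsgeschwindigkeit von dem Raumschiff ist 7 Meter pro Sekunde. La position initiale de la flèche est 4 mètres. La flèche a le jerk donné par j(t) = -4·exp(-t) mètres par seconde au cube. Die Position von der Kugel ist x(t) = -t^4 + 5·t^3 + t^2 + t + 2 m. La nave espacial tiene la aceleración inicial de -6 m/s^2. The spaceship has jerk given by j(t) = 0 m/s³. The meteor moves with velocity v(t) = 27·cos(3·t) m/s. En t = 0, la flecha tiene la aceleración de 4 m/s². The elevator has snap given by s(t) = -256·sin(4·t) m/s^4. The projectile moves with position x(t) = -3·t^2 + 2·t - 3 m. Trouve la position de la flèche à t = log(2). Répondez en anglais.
We must find the integral of our jerk equation j(t) = -4·exp(-t) 3 times. The integral of jerk is acceleration. Using a(0) = 4, we get a(t) = 4·exp(-t). The antiderivative of acceleration is velocity. Using v(0) = -4, we get v(t) = -4·exp(-t). Integrating velocity and using the initial condition x(0) = 4, we get x(t) = 4·exp(-t). Using x(t) = 4·exp(-t) and substituting t = log(2), we find x = 2.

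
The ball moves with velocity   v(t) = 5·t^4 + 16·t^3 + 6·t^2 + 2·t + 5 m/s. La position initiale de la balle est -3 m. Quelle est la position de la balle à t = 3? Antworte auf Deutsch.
Um dies zu lösen, müssen wir 1 Stammfunktion unserer Gleichung für die Geschwindigkeit v(t) = 5·t^4 + 16·t^3 + 6·t^2 + 2·t + 5 finden. Durch Integration von der Geschwindigkeit und Verwendung der Anfangsbedingung x(0) = -3, erhalten wir x(t) = t^5 + 4·t^4 + 2·t^3 + t^2 + 5·t - 3. Aus der Gleichung für die Position x(t) = t^5 + 4·t^4 + 2·t^3 + t^2 + 5·t - 3, setzen wir t = 3 ein und erhalten x = 642.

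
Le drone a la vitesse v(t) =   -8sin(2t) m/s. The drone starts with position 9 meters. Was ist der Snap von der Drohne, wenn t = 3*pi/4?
Ausgehend von der Geschwindigkeit v(t) = -8·sin(2·t), nehmen wir 3 Ableitungen. Die Ableitung von der Geschwindigkeit ergibt die Beschleunigung: a(t) = -16·cos(2·t). Die Ableitung von der Beschleunigung ergibt den Ruck: j(t) = 32·sin(2·t). Durch Ableiten von dem Ruck erhalten wir den Snap: s(t) = 64·cos(2·t). Aus der Gleichung für den Snap s(t) = 64·cos(2·t), setzen wir t = 3*pi/4 ein und erhalten s = 0.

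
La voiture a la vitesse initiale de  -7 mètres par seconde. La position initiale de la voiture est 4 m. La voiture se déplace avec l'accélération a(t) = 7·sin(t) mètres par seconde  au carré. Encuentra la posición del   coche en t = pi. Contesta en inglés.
We need to integrate our acceleration equation a(t) = 7·sin(t) 2 times. The antiderivative of acceleration is velocity. Using v(0) = -7, we get v(t) = -7·cos(t). Finding the antiderivative of v(t) and using x(0) = 4: x(t) = 4 - 7·sin(t). Using x(t) = 4 - 7·sin(t) and substituting t = pi, we find x = 4.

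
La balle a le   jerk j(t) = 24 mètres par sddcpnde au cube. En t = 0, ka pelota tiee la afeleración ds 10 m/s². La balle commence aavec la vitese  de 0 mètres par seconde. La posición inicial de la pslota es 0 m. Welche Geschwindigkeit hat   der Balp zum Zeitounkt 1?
Wir müssen das Integral unserer Gleichung für den Ruck j(t) = 24 2-mal finden. Die Stammfunktion von dem Ruck ist die Beschleunigung. Mit a(0) = 10 erhalten wir a(t) = 24·t + 10. Durch Integration von der Beschleunigung und Verwendung der Anfangsbedingung v(0) = 0, erhalten wir v(t) = 2·t·(6·t + 5). Mit v(t) = 2·t·(6·t + 5) und Einsetzen von t = 1, finden wir v = 22.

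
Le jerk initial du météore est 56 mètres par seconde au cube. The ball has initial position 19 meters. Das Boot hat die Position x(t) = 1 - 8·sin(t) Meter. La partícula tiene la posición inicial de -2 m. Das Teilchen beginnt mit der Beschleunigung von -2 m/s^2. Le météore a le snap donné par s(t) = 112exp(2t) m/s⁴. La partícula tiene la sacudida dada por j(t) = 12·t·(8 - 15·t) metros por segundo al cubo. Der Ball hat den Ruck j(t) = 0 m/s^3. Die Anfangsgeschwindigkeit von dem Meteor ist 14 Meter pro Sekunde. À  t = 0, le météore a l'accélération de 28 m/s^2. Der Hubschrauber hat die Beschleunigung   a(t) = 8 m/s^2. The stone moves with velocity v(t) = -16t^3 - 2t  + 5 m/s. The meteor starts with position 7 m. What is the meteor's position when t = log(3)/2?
We need to integrate our snap equation s(t) = 112·exp(2·t) 4 times. The integral of snap is jerk. Using j(0) = 56, we get j(t) = 56·exp(2·t). Taking ∫j(t)dt and applying a(0) = 28, we find a(t) = 28·exp(2·t). Finding the integral of a(t) and using v(0) = 14: v(t) = 14·exp(2·t). Integrating velocity and using the initial condition x(0) = 7, we get x(t) = 7·exp(2·t). We have position x(t) = 7·exp(2·t). Substituting t = log(3)/2: x(log(3)/2) = 21.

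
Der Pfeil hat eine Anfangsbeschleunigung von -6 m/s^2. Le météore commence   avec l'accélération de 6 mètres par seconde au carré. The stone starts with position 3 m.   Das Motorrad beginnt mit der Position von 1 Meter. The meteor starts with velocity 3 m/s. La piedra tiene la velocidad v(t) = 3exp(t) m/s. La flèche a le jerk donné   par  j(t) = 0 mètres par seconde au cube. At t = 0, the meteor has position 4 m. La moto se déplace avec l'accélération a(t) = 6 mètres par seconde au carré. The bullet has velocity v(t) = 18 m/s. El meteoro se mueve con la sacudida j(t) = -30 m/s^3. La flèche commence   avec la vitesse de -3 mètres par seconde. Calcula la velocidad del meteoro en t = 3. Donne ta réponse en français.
Nous devons trouver la primitive de notre équation du jerk j(t) = -30 2 fois. En intégrant le jerk et en utilisant la condition initiale a(0) = 6, nous obtenons a(t) = 6 - 30·t. La primitive de l'accélération, avec v(0) = 3, donne la vitesse: v(t) = -15·t^2 + 6·t + 3. Nous avons la vitesse v(t) = -15·t^2 + 6·t + 3. En substituant t = 3: v(3) = -114.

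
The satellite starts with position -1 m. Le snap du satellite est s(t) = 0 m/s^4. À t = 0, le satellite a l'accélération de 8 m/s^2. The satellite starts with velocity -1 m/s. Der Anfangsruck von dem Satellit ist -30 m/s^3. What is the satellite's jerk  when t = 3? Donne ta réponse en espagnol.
Partiendo del snap s(t) = 0, tomamos 1 integral. Integrando el snap y usando la condición inicial j(0) = -30, obtenemos j(t) = -30. Tenemos la sacudida j(t) = -30. Sustituyendo t = 3: j(3) = -30.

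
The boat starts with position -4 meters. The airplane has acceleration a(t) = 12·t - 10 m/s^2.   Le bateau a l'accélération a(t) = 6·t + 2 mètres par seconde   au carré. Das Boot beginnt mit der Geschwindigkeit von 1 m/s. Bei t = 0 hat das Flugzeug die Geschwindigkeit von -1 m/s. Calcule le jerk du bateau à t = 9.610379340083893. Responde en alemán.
Ausgehend von der Beschleunigung a(t) = 6·t + 2, nehmen wir 1 Ableitung. Die Ableitung von der Beschleunigung ergibt den Ruck: j(t) = 6. Aus der Gleichung für den Ruck j(t) = 6, setzen wir t = 9.610379340083893 ein und erhalten j = 6.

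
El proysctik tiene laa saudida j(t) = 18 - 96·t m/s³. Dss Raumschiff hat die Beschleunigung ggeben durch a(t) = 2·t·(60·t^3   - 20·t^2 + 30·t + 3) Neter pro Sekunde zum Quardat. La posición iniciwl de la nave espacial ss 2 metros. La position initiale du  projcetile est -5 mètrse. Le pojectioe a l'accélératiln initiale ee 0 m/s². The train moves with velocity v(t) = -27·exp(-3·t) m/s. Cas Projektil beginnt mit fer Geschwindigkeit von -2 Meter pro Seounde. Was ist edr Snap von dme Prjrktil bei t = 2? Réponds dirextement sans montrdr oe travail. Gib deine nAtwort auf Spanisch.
En t = 2, s = -96.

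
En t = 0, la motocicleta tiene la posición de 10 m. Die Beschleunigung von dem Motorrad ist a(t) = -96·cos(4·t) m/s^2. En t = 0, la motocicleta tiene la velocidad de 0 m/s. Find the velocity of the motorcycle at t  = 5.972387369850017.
To find the answer, we compute 1 antiderivative of a(t) = -96·cos(4·t). Taking ∫a(t)dt and applying v(0) = 0, we find v(t) = -24·sin(4·t). From the given velocity equation v(t) = -24·sin(4·t), we substitute t = 5.972387369850017 to get v = 22.7235803648982.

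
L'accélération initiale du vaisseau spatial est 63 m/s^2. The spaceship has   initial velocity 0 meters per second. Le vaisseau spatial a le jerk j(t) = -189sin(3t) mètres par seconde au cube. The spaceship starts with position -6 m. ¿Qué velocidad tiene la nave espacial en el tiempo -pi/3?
Para resolver esto, necesitamos tomar 2 integrales de nuestra ecuación de la sacudida j(t) = -189·sin(3·t). Integrando la sacudida y usando la condición inicial a(0) = 63, obtenemos a(t) = 63·cos(3·t). Integrando la aceleración y usando la condición inicial v(0) = 0, obtenemos v(t) = 21·sin(3·t). Tenemos la velocidad v(t) = 21·sin(3·t). Sustituyendo t = -pi/3: v(-pi/3) = 0.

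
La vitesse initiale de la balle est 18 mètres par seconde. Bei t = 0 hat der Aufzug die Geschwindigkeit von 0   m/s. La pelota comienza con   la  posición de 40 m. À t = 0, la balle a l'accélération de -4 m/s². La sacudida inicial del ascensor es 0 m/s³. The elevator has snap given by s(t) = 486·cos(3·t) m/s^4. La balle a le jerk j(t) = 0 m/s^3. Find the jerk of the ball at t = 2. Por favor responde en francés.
De l'équation du jerk j(t) = 0, nous substituons t = 2 pour obtenir j = 0.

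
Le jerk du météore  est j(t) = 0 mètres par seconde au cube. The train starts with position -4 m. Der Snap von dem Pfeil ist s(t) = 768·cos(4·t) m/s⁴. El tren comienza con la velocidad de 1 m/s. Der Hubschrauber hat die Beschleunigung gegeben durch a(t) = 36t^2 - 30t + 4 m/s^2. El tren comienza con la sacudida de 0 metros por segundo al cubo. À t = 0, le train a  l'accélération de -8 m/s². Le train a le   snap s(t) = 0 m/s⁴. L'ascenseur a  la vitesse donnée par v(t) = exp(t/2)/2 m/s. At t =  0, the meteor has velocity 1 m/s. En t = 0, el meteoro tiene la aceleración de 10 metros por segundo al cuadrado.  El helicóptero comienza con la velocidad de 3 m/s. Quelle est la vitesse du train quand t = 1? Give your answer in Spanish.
Debemos encontrar la integral de nuestra ecuación del snap s(t) = 0 3 veces. La antiderivada del snap, con j(0) = 0, da la sacudida: j(t) = 0. Integrando la sacudida y usando la condición inicial a(0) = -8, obtenemos a(t) = -8. La integral de la aceleración es la velocidad. Usando v(0) = 1, obtenemos v(t) = 1 - 8·t. Tenemos la velocidad v(t) = 1 - 8·t. Sustituyendo t = 1: v(1) = -7.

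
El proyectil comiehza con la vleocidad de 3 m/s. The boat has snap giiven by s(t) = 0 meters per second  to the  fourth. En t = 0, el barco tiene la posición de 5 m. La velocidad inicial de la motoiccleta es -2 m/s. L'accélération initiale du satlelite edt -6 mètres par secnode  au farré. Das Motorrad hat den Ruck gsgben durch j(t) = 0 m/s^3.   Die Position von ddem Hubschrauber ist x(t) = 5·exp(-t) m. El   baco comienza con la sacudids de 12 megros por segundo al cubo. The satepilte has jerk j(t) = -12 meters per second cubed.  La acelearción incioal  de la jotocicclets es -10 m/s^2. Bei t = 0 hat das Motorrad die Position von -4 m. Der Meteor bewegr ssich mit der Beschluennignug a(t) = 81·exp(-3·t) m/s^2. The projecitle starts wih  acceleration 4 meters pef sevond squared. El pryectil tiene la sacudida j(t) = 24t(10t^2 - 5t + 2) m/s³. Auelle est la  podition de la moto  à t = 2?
Pour résoudre ceci, nous devons prendre 3 intégrales de notre équation du jerk j(t) = 0. En prenant ∫j(t)dt et en appliquant a(0) = -10, nous trouvons a(t) = -10. La primitive de l'accélération est la vitesse. En utilisant v(0) = -2, nous obtenons v(t) = -10·t - 2. En intégrant la vitesse et en utilisant la condition initiale x(0) = -4, nous obtenons x(t) = -5·t^2 - 2·t - 4. En utilisant x(t) = -5·t^2 - 2·t - 4 et en substituant t = 2, nous trouvons x = -28.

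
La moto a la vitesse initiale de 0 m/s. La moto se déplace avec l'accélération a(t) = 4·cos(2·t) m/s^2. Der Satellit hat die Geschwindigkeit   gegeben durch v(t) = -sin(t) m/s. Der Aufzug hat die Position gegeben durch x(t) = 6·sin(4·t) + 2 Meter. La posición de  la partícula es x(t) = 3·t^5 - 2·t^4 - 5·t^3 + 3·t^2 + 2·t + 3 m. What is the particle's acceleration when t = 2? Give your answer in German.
Um dies zu lösen, müssen wir 2 Ableitungen unserer Gleichung für die Position x(t) = 3·t^5 - 2·t^4 - 5·t^3 + 3·t^2 + 2·t + 3 nehmen. Mit d/dt von x(t) finden wir v(t) = 15·t^4 - 8·t^3 - 15·t^2 + 6·t + 2. Die Ableitung von der Geschwindigkeit ergibt die Beschleunigung: a(t) = 60·t^3 - 24·t^2 - 30·t + 6. Mit a(t) = 60·t^3 - 24·t^2 - 30·t + 6 und Einsetzen von t = 2, finden wir a = 330.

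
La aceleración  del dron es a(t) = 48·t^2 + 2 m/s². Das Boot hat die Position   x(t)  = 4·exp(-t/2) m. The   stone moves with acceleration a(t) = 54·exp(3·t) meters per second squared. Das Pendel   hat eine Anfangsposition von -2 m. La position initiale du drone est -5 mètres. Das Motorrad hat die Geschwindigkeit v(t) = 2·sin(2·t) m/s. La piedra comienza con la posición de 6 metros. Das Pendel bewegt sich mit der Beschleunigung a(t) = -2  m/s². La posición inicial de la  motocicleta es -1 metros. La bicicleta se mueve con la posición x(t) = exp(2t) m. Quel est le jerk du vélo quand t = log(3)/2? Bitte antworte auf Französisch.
Nous devons dériver notre équation de la position x(t) = exp(2·t) 3 fois. La dérivée de la position donne la vitesse: v(t) = 2·exp(2·t). En prenant d/dt de v(t), nous trouvons a(t) = 4·exp(2·t). En dérivant l'accélération, nous obtenons le jerk: j(t) = 8·exp(2·t). En utilisant j(t) = 8·exp(2·t) et en substituant t = log(3)/2, nous trouvons j = 24.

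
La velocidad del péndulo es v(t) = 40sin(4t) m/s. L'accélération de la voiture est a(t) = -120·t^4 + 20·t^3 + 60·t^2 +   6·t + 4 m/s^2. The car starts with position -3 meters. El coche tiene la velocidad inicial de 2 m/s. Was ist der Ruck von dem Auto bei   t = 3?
Um dies zu lösen, müssen wir 1 Ableitung unserer Gleichung für die Beschleunigung a(t) = -120·t^4 + 20·t^3 + 60·t^2 + 6·t + 4 nehmen. Durch Ableiten von der Beschleunigung erhalten wir den Ruck: j(t) = -480·t^3 + 60·t^2 + 120·t + 6. Wir haben den Ruck j(t) = -480·t^3 + 60·t^2 + 120·t + 6. Durch Einsetzen von t = 3: j(3) = -12054.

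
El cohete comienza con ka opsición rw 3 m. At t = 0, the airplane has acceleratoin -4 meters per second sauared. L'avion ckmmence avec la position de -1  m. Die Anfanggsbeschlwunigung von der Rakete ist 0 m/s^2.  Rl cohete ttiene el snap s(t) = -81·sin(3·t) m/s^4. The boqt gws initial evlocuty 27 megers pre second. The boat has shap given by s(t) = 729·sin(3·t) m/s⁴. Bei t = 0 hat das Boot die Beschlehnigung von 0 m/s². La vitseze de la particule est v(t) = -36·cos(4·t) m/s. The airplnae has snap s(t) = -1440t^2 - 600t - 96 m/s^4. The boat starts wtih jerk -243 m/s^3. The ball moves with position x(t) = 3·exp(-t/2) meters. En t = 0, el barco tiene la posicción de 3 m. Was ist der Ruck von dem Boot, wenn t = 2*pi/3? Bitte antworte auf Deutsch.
Wir müssen das Integral unserer Gleichung für den Snap s(t) = 729·sin(3·t) 1-mal finden. Das Integral von dem Snap ist der Ruck. Mit j(0) = -243 erhalten wir j(t) = -243·cos(3·t). Mit j(t) = -243·cos(3·t) und Einsetzen von t = 2*pi/3, finden wir j = -243.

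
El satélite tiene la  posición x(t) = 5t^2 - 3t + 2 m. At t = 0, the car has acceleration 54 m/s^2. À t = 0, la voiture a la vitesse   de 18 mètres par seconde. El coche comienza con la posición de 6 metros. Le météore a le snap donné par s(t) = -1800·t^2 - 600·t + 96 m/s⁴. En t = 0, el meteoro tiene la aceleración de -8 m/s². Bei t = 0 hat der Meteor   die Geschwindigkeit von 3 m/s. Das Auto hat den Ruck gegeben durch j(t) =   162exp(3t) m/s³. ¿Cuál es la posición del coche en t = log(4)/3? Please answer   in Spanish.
Necesitamos integrar nuestra ecuación de la sacudida j(t) = 162·exp(3·t) 3 veces. Integrando la sacudida y usando la condición inicial a(0) = 54, obtenemos a(t) = 54·exp(3·t). La integral de la aceleración, con v(0) = 18, da la velocidad: v(t) = 18·exp(3·t). Tomando ∫v(t)dt y aplicando x(0) = 6, encontramos x(t) = 6·exp(3·t). Usando x(t) = 6·exp(3·t) y sustituyendo t = log(4)/3, encontramos x = 24.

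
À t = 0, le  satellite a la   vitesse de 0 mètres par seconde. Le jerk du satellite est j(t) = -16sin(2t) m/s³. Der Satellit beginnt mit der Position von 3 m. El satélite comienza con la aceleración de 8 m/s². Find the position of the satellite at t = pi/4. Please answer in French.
Nous devons intégrer notre équation du jerk j(t) = -16·sin(2·t) 3 fois. L'intégrale du jerk est l'accélération. En utilisant a(0) = 8, nous obtenons a(t) = 8·cos(2·t). En prenant ∫a(t)dt et en appliquant v(0) = 0, nous trouvons v(t) = 4·sin(2·t). En prenant ∫v(t)dt et en appliquant x(0) = 3, nous trouvons x(t) = 5 - 2·cos(2·t). En utilisant x(t) = 5 - 2·cos(2·t) et en substituant t = pi/4, nous trouvons x = 5.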